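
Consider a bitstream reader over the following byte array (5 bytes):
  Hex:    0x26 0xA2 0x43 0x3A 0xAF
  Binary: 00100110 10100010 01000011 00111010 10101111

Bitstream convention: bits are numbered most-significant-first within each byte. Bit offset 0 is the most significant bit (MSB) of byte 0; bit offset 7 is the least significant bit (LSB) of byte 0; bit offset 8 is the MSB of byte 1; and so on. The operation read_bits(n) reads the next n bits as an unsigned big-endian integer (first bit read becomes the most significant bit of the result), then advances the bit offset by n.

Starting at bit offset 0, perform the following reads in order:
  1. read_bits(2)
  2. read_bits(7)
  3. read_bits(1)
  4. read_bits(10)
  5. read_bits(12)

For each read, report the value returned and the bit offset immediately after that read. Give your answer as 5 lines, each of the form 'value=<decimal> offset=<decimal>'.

Read 1: bits[0:2] width=2 -> value=0 (bin 00); offset now 2 = byte 0 bit 2; 38 bits remain
Read 2: bits[2:9] width=7 -> value=77 (bin 1001101); offset now 9 = byte 1 bit 1; 31 bits remain
Read 3: bits[9:10] width=1 -> value=0 (bin 0); offset now 10 = byte 1 bit 2; 30 bits remain
Read 4: bits[10:20] width=10 -> value=548 (bin 1000100100); offset now 20 = byte 2 bit 4; 20 bits remain
Read 5: bits[20:32] width=12 -> value=826 (bin 001100111010); offset now 32 = byte 4 bit 0; 8 bits remain

Answer: value=0 offset=2
value=77 offset=9
value=0 offset=10
value=548 offset=20
value=826 offset=32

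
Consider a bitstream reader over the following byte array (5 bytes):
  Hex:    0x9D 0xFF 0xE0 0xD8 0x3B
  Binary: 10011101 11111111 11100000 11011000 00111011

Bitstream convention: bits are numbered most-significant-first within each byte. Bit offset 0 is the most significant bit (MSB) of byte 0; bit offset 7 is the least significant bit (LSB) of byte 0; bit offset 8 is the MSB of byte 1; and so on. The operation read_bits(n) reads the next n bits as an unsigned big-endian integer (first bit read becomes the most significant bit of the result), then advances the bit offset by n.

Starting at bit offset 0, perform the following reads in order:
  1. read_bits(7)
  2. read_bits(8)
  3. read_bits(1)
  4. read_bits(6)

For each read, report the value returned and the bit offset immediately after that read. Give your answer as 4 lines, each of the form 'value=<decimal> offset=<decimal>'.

Answer: value=78 offset=7
value=255 offset=15
value=1 offset=16
value=56 offset=22

Derivation:
Read 1: bits[0:7] width=7 -> value=78 (bin 1001110); offset now 7 = byte 0 bit 7; 33 bits remain
Read 2: bits[7:15] width=8 -> value=255 (bin 11111111); offset now 15 = byte 1 bit 7; 25 bits remain
Read 3: bits[15:16] width=1 -> value=1 (bin 1); offset now 16 = byte 2 bit 0; 24 bits remain
Read 4: bits[16:22] width=6 -> value=56 (bin 111000); offset now 22 = byte 2 bit 6; 18 bits remain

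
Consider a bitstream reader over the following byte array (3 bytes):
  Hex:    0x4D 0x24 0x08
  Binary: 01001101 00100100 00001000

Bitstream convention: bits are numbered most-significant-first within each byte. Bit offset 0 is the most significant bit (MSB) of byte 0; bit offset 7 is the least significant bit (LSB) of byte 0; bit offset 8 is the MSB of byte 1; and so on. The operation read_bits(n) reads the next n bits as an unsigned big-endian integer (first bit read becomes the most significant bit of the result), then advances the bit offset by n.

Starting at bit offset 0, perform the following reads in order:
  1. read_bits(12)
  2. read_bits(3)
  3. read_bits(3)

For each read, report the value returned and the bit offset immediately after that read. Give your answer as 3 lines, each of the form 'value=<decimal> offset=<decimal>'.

Answer: value=1234 offset=12
value=2 offset=15
value=0 offset=18

Derivation:
Read 1: bits[0:12] width=12 -> value=1234 (bin 010011010010); offset now 12 = byte 1 bit 4; 12 bits remain
Read 2: bits[12:15] width=3 -> value=2 (bin 010); offset now 15 = byte 1 bit 7; 9 bits remain
Read 3: bits[15:18] width=3 -> value=0 (bin 000); offset now 18 = byte 2 bit 2; 6 bits remain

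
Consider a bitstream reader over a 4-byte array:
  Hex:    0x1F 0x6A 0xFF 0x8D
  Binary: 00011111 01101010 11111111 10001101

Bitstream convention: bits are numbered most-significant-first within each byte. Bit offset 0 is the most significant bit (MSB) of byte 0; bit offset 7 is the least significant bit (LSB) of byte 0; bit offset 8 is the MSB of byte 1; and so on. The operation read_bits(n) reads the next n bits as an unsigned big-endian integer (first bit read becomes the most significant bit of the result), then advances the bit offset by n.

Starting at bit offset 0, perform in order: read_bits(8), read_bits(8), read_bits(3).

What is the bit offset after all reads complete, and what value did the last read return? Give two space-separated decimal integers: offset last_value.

Answer: 19 7

Derivation:
Read 1: bits[0:8] width=8 -> value=31 (bin 00011111); offset now 8 = byte 1 bit 0; 24 bits remain
Read 2: bits[8:16] width=8 -> value=106 (bin 01101010); offset now 16 = byte 2 bit 0; 16 bits remain
Read 3: bits[16:19] width=3 -> value=7 (bin 111); offset now 19 = byte 2 bit 3; 13 bits remain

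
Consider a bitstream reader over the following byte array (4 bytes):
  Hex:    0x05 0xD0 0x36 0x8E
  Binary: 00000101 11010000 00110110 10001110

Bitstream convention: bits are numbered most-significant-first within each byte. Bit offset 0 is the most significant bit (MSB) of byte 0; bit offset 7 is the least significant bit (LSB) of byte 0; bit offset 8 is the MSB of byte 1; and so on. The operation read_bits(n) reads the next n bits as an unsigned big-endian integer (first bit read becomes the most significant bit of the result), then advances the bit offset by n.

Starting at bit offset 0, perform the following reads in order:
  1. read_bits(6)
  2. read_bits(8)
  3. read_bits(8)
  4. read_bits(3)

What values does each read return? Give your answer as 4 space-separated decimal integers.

Answer: 1 116 13 5

Derivation:
Read 1: bits[0:6] width=6 -> value=1 (bin 000001); offset now 6 = byte 0 bit 6; 26 bits remain
Read 2: bits[6:14] width=8 -> value=116 (bin 01110100); offset now 14 = byte 1 bit 6; 18 bits remain
Read 3: bits[14:22] width=8 -> value=13 (bin 00001101); offset now 22 = byte 2 bit 6; 10 bits remain
Read 4: bits[22:25] width=3 -> value=5 (bin 101); offset now 25 = byte 3 bit 1; 7 bits remain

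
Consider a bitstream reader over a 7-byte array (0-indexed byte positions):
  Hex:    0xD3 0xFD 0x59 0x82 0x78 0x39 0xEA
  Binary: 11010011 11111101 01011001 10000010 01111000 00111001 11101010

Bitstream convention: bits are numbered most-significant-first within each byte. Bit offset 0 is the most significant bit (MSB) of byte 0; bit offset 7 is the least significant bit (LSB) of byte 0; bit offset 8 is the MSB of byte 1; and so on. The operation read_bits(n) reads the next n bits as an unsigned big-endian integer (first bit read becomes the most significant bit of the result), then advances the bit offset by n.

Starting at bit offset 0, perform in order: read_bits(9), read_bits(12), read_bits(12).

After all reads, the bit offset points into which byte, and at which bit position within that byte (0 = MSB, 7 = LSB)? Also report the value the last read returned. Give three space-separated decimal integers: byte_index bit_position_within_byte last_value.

Read 1: bits[0:9] width=9 -> value=423 (bin 110100111); offset now 9 = byte 1 bit 1; 47 bits remain
Read 2: bits[9:21] width=12 -> value=4011 (bin 111110101011); offset now 21 = byte 2 bit 5; 35 bits remain
Read 3: bits[21:33] width=12 -> value=772 (bin 001100000100); offset now 33 = byte 4 bit 1; 23 bits remain

Answer: 4 1 772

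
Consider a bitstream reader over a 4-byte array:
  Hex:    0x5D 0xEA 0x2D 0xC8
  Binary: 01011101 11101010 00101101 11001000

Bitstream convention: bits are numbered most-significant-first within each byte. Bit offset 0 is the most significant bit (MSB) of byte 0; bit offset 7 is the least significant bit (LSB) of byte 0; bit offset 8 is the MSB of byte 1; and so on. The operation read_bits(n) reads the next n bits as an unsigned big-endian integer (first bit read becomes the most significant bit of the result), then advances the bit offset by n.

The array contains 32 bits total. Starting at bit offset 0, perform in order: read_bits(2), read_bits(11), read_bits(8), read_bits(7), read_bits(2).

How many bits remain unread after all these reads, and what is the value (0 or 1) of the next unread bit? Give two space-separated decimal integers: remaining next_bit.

Answer: 2 0

Derivation:
Read 1: bits[0:2] width=2 -> value=1 (bin 01); offset now 2 = byte 0 bit 2; 30 bits remain
Read 2: bits[2:13] width=11 -> value=957 (bin 01110111101); offset now 13 = byte 1 bit 5; 19 bits remain
Read 3: bits[13:21] width=8 -> value=69 (bin 01000101); offset now 21 = byte 2 bit 5; 11 bits remain
Read 4: bits[21:28] width=7 -> value=92 (bin 1011100); offset now 28 = byte 3 bit 4; 4 bits remain
Read 5: bits[28:30] width=2 -> value=2 (bin 10); offset now 30 = byte 3 bit 6; 2 bits remain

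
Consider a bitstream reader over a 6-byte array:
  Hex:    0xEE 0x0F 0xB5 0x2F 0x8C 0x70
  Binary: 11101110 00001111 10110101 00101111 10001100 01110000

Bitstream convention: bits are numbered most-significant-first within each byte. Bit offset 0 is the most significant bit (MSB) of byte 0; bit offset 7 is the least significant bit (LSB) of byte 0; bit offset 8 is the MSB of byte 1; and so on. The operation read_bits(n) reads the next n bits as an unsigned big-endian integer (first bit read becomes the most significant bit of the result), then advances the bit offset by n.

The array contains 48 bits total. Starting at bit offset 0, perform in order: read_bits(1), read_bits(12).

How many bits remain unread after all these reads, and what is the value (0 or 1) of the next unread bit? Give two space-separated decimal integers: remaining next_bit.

Answer: 35 1

Derivation:
Read 1: bits[0:1] width=1 -> value=1 (bin 1); offset now 1 = byte 0 bit 1; 47 bits remain
Read 2: bits[1:13] width=12 -> value=3521 (bin 110111000001); offset now 13 = byte 1 bit 5; 35 bits remain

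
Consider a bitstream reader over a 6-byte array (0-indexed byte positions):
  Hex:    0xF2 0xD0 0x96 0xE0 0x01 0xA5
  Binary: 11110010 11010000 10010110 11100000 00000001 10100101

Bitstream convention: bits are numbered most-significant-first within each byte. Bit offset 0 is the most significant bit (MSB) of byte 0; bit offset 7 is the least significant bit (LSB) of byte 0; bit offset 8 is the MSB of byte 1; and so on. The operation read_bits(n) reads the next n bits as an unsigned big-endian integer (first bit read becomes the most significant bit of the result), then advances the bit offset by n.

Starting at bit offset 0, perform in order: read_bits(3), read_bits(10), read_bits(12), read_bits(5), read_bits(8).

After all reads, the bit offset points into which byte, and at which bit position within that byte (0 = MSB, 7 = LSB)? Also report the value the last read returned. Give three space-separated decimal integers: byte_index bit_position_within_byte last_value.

Read 1: bits[0:3] width=3 -> value=7 (bin 111); offset now 3 = byte 0 bit 3; 45 bits remain
Read 2: bits[3:13] width=10 -> value=602 (bin 1001011010); offset now 13 = byte 1 bit 5; 35 bits remain
Read 3: bits[13:25] width=12 -> value=301 (bin 000100101101); offset now 25 = byte 3 bit 1; 23 bits remain
Read 4: bits[25:30] width=5 -> value=24 (bin 11000); offset now 30 = byte 3 bit 6; 18 bits remain
Read 5: bits[30:38] width=8 -> value=0 (bin 00000000); offset now 38 = byte 4 bit 6; 10 bits remain

Answer: 4 6 0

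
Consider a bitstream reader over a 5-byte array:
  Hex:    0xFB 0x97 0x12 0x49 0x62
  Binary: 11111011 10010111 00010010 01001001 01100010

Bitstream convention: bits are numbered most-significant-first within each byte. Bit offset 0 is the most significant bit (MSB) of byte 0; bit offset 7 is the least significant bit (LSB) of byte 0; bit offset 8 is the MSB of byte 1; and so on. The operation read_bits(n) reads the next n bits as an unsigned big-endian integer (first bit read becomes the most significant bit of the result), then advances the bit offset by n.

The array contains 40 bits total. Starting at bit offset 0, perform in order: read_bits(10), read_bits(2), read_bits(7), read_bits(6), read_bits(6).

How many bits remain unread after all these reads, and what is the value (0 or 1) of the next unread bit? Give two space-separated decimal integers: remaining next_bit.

Answer: 9 1

Derivation:
Read 1: bits[0:10] width=10 -> value=1006 (bin 1111101110); offset now 10 = byte 1 bit 2; 30 bits remain
Read 2: bits[10:12] width=2 -> value=1 (bin 01); offset now 12 = byte 1 bit 4; 28 bits remain
Read 3: bits[12:19] width=7 -> value=56 (bin 0111000); offset now 19 = byte 2 bit 3; 21 bits remain
Read 4: bits[19:25] width=6 -> value=36 (bin 100100); offset now 25 = byte 3 bit 1; 15 bits remain
Read 5: bits[25:31] width=6 -> value=36 (bin 100100); offset now 31 = byte 3 bit 7; 9 bits remain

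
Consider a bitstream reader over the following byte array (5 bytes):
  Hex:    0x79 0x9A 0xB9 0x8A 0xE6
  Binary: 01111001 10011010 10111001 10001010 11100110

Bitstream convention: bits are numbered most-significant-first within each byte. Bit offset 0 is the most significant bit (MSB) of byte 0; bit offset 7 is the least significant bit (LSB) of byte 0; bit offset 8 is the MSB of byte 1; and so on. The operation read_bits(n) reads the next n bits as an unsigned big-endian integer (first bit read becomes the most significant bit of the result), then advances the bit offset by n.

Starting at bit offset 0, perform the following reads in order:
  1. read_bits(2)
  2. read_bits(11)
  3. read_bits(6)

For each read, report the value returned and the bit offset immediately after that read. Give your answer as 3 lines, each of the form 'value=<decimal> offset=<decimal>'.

Read 1: bits[0:2] width=2 -> value=1 (bin 01); offset now 2 = byte 0 bit 2; 38 bits remain
Read 2: bits[2:13] width=11 -> value=1843 (bin 11100110011); offset now 13 = byte 1 bit 5; 27 bits remain
Read 3: bits[13:19] width=6 -> value=21 (bin 010101); offset now 19 = byte 2 bit 3; 21 bits remain

Answer: value=1 offset=2
value=1843 offset=13
value=21 offset=19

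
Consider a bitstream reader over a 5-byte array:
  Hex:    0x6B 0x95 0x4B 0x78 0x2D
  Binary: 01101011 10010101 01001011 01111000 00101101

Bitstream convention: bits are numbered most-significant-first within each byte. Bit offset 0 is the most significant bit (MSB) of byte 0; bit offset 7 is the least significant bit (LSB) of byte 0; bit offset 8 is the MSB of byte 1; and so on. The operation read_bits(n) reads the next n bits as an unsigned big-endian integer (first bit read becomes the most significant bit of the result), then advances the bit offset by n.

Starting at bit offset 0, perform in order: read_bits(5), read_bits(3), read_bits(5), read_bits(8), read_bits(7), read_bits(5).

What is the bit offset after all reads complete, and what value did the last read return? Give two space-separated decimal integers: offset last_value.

Answer: 33 16

Derivation:
Read 1: bits[0:5] width=5 -> value=13 (bin 01101); offset now 5 = byte 0 bit 5; 35 bits remain
Read 2: bits[5:8] width=3 -> value=3 (bin 011); offset now 8 = byte 1 bit 0; 32 bits remain
Read 3: bits[8:13] width=5 -> value=18 (bin 10010); offset now 13 = byte 1 bit 5; 27 bits remain
Read 4: bits[13:21] width=8 -> value=169 (bin 10101001); offset now 21 = byte 2 bit 5; 19 bits remain
Read 5: bits[21:28] width=7 -> value=55 (bin 0110111); offset now 28 = byte 3 bit 4; 12 bits remain
Read 6: bits[28:33] width=5 -> value=16 (bin 10000); offset now 33 = byte 4 bit 1; 7 bits remain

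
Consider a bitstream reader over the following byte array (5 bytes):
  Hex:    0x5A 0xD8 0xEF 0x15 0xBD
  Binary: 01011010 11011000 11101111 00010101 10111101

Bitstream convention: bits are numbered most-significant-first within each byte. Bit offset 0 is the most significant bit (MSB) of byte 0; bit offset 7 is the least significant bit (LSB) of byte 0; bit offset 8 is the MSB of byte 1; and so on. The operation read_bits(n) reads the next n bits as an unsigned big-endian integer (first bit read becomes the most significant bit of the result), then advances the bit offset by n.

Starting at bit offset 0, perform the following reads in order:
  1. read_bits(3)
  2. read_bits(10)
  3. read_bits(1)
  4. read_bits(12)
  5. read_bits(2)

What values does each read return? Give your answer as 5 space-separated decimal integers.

Read 1: bits[0:3] width=3 -> value=2 (bin 010); offset now 3 = byte 0 bit 3; 37 bits remain
Read 2: bits[3:13] width=10 -> value=859 (bin 1101011011); offset now 13 = byte 1 bit 5; 27 bits remain
Read 3: bits[13:14] width=1 -> value=0 (bin 0); offset now 14 = byte 1 bit 6; 26 bits remain
Read 4: bits[14:26] width=12 -> value=956 (bin 001110111100); offset now 26 = byte 3 bit 2; 14 bits remain
Read 5: bits[26:28] width=2 -> value=1 (bin 01); offset now 28 = byte 3 bit 4; 12 bits remain

Answer: 2 859 0 956 1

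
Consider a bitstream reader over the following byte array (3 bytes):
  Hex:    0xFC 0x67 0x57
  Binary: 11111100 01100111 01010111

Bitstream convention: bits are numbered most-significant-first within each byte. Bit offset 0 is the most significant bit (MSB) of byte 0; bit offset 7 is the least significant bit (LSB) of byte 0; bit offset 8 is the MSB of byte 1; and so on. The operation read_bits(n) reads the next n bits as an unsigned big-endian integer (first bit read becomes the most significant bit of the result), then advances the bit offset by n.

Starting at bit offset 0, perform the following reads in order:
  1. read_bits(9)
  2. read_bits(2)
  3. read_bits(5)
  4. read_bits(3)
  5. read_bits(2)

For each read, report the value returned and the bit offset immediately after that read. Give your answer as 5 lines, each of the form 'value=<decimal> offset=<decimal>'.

Answer: value=504 offset=9
value=3 offset=11
value=7 offset=16
value=2 offset=19
value=2 offset=21

Derivation:
Read 1: bits[0:9] width=9 -> value=504 (bin 111111000); offset now 9 = byte 1 bit 1; 15 bits remain
Read 2: bits[9:11] width=2 -> value=3 (bin 11); offset now 11 = byte 1 bit 3; 13 bits remain
Read 3: bits[11:16] width=5 -> value=7 (bin 00111); offset now 16 = byte 2 bit 0; 8 bits remain
Read 4: bits[16:19] width=3 -> value=2 (bin 010); offset now 19 = byte 2 bit 3; 5 bits remain
Read 5: bits[19:21] width=2 -> value=2 (bin 10); offset now 21 = byte 2 bit 5; 3 bits remain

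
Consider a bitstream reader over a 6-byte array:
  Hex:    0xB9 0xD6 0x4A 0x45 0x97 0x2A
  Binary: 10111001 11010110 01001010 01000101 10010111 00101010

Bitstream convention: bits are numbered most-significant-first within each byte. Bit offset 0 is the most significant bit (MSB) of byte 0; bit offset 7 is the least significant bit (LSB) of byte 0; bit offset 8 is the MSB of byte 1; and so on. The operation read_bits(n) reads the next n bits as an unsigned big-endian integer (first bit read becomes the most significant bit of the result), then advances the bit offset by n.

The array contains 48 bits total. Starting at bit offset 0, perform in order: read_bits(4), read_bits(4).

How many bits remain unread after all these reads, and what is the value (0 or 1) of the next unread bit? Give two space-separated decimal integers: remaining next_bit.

Read 1: bits[0:4] width=4 -> value=11 (bin 1011); offset now 4 = byte 0 bit 4; 44 bits remain
Read 2: bits[4:8] width=4 -> value=9 (bin 1001); offset now 8 = byte 1 bit 0; 40 bits remain

Answer: 40 1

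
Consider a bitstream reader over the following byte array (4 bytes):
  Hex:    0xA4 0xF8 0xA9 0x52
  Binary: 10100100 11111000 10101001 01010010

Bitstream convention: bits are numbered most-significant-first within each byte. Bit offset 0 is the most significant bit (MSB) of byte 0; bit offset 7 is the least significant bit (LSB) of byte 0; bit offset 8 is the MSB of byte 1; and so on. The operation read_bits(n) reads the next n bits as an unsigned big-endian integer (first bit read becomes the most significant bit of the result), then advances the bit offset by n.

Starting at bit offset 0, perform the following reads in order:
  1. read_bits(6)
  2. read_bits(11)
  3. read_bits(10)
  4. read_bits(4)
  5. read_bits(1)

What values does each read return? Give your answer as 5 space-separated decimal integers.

Answer: 41 497 330 9 0

Derivation:
Read 1: bits[0:6] width=6 -> value=41 (bin 101001); offset now 6 = byte 0 bit 6; 26 bits remain
Read 2: bits[6:17] width=11 -> value=497 (bin 00111110001); offset now 17 = byte 2 bit 1; 15 bits remain
Read 3: bits[17:27] width=10 -> value=330 (bin 0101001010); offset now 27 = byte 3 bit 3; 5 bits remain
Read 4: bits[27:31] width=4 -> value=9 (bin 1001); offset now 31 = byte 3 bit 7; 1 bits remain
Read 5: bits[31:32] width=1 -> value=0 (bin 0); offset now 32 = byte 4 bit 0; 0 bits remain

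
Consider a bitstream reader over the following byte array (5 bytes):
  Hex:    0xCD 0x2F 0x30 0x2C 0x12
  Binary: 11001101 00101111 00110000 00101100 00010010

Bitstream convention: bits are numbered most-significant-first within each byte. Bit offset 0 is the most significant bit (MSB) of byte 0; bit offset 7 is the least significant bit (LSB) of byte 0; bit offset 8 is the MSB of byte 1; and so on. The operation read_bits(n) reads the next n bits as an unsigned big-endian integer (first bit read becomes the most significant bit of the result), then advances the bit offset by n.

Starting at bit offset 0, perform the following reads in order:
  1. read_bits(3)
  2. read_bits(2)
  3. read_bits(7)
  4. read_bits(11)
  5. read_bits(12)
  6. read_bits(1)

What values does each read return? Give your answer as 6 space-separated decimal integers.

Answer: 6 1 82 1944 352 1

Derivation:
Read 1: bits[0:3] width=3 -> value=6 (bin 110); offset now 3 = byte 0 bit 3; 37 bits remain
Read 2: bits[3:5] width=2 -> value=1 (bin 01); offset now 5 = byte 0 bit 5; 35 bits remain
Read 3: bits[5:12] width=7 -> value=82 (bin 1010010); offset now 12 = byte 1 bit 4; 28 bits remain
Read 4: bits[12:23] width=11 -> value=1944 (bin 11110011000); offset now 23 = byte 2 bit 7; 17 bits remain
Read 5: bits[23:35] width=12 -> value=352 (bin 000101100000); offset now 35 = byte 4 bit 3; 5 bits remain
Read 6: bits[35:36] width=1 -> value=1 (bin 1); offset now 36 = byte 4 bit 4; 4 bits remain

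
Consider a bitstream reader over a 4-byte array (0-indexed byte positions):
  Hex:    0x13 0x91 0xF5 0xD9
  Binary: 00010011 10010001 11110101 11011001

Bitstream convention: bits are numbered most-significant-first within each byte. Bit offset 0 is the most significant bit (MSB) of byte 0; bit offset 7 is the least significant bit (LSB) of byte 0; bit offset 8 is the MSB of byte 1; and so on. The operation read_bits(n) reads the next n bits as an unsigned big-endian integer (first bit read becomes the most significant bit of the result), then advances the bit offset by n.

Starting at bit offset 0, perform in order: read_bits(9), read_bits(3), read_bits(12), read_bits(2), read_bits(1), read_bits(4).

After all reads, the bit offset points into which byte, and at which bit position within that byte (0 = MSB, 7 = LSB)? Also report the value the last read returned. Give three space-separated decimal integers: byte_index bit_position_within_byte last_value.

Read 1: bits[0:9] width=9 -> value=39 (bin 000100111); offset now 9 = byte 1 bit 1; 23 bits remain
Read 2: bits[9:12] width=3 -> value=1 (bin 001); offset now 12 = byte 1 bit 4; 20 bits remain
Read 3: bits[12:24] width=12 -> value=501 (bin 000111110101); offset now 24 = byte 3 bit 0; 8 bits remain
Read 4: bits[24:26] width=2 -> value=3 (bin 11); offset now 26 = byte 3 bit 2; 6 bits remain
Read 5: bits[26:27] width=1 -> value=0 (bin 0); offset now 27 = byte 3 bit 3; 5 bits remain
Read 6: bits[27:31] width=4 -> value=12 (bin 1100); offset now 31 = byte 3 bit 7; 1 bits remain

Answer: 3 7 12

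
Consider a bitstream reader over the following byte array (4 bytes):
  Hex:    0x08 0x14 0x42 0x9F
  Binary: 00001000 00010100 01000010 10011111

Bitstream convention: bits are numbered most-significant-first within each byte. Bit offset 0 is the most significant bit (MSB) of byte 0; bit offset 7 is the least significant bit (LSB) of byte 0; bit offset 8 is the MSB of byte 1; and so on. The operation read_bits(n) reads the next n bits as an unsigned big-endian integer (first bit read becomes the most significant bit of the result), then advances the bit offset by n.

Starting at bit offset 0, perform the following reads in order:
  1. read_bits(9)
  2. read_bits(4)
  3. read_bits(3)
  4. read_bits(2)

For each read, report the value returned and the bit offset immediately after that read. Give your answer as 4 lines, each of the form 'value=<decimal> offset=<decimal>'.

Answer: value=16 offset=9
value=2 offset=13
value=4 offset=16
value=1 offset=18

Derivation:
Read 1: bits[0:9] width=9 -> value=16 (bin 000010000); offset now 9 = byte 1 bit 1; 23 bits remain
Read 2: bits[9:13] width=4 -> value=2 (bin 0010); offset now 13 = byte 1 bit 5; 19 bits remain
Read 3: bits[13:16] width=3 -> value=4 (bin 100); offset now 16 = byte 2 bit 0; 16 bits remain
Read 4: bits[16:18] width=2 -> value=1 (bin 01); offset now 18 = byte 2 bit 2; 14 bits remain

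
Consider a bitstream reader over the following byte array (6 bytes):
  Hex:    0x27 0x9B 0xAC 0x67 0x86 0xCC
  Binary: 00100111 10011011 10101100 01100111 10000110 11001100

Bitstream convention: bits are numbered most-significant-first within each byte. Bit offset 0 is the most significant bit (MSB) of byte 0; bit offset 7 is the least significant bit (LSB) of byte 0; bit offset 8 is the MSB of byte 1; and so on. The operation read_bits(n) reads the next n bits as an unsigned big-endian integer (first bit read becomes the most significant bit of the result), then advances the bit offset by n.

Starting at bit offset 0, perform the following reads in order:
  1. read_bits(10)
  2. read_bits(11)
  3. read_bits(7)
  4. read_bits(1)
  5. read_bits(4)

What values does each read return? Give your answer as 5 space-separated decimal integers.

Read 1: bits[0:10] width=10 -> value=158 (bin 0010011110); offset now 10 = byte 1 bit 2; 38 bits remain
Read 2: bits[10:21] width=11 -> value=885 (bin 01101110101); offset now 21 = byte 2 bit 5; 27 bits remain
Read 3: bits[21:28] width=7 -> value=70 (bin 1000110); offset now 28 = byte 3 bit 4; 20 bits remain
Read 4: bits[28:29] width=1 -> value=0 (bin 0); offset now 29 = byte 3 bit 5; 19 bits remain
Read 5: bits[29:33] width=4 -> value=15 (bin 1111); offset now 33 = byte 4 bit 1; 15 bits remain

Answer: 158 885 70 0 15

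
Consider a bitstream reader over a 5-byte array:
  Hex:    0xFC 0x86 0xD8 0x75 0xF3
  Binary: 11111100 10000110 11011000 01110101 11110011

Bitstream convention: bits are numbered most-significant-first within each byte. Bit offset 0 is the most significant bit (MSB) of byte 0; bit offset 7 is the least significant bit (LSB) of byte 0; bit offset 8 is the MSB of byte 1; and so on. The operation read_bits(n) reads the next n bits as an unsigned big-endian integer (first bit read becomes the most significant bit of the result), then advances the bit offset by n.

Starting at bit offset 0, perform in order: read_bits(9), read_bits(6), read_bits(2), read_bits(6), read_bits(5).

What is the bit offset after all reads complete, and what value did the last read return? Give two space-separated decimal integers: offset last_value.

Answer: 28 7

Derivation:
Read 1: bits[0:9] width=9 -> value=505 (bin 111111001); offset now 9 = byte 1 bit 1; 31 bits remain
Read 2: bits[9:15] width=6 -> value=3 (bin 000011); offset now 15 = byte 1 bit 7; 25 bits remain
Read 3: bits[15:17] width=2 -> value=1 (bin 01); offset now 17 = byte 2 bit 1; 23 bits remain
Read 4: bits[17:23] width=6 -> value=44 (bin 101100); offset now 23 = byte 2 bit 7; 17 bits remain
Read 5: bits[23:28] width=5 -> value=7 (bin 00111); offset now 28 = byte 3 bit 4; 12 bits remain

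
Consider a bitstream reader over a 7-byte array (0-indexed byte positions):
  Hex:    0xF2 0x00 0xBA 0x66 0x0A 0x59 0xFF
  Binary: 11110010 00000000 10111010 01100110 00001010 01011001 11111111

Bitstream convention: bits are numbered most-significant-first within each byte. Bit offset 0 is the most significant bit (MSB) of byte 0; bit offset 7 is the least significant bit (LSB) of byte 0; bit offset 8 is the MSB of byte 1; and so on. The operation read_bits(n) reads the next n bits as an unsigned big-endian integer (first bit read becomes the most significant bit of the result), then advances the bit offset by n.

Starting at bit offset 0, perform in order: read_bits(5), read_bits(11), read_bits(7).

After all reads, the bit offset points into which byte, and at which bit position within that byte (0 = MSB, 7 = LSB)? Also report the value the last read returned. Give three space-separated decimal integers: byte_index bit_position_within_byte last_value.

Read 1: bits[0:5] width=5 -> value=30 (bin 11110); offset now 5 = byte 0 bit 5; 51 bits remain
Read 2: bits[5:16] width=11 -> value=512 (bin 01000000000); offset now 16 = byte 2 bit 0; 40 bits remain
Read 3: bits[16:23] width=7 -> value=93 (bin 1011101); offset now 23 = byte 2 bit 7; 33 bits remain

Answer: 2 7 93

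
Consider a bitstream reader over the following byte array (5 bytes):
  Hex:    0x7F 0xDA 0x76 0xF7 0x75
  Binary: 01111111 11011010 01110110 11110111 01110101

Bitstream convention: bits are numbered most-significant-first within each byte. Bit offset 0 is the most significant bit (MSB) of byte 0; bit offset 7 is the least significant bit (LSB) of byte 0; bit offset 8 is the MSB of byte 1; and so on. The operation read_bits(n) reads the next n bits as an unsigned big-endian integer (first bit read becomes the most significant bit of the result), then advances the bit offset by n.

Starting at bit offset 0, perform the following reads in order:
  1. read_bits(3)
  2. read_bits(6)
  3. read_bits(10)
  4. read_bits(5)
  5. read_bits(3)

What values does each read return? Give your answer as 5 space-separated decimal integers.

Answer: 3 63 723 22 7

Derivation:
Read 1: bits[0:3] width=3 -> value=3 (bin 011); offset now 3 = byte 0 bit 3; 37 bits remain
Read 2: bits[3:9] width=6 -> value=63 (bin 111111); offset now 9 = byte 1 bit 1; 31 bits remain
Read 3: bits[9:19] width=10 -> value=723 (bin 1011010011); offset now 19 = byte 2 bit 3; 21 bits remain
Read 4: bits[19:24] width=5 -> value=22 (bin 10110); offset now 24 = byte 3 bit 0; 16 bits remain
Read 5: bits[24:27] width=3 -> value=7 (bin 111); offset now 27 = byte 3 bit 3; 13 bits remain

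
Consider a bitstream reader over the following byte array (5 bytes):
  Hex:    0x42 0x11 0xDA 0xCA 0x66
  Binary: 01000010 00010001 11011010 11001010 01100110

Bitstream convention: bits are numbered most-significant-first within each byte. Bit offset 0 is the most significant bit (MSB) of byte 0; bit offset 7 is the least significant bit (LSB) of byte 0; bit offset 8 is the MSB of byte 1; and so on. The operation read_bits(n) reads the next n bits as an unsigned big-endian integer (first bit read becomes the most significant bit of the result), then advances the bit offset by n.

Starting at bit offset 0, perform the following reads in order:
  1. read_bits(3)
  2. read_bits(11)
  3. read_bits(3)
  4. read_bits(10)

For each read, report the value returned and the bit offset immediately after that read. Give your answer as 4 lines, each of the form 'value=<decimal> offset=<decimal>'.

Read 1: bits[0:3] width=3 -> value=2 (bin 010); offset now 3 = byte 0 bit 3; 37 bits remain
Read 2: bits[3:14] width=11 -> value=132 (bin 00010000100); offset now 14 = byte 1 bit 6; 26 bits remain
Read 3: bits[14:17] width=3 -> value=3 (bin 011); offset now 17 = byte 2 bit 1; 23 bits remain
Read 4: bits[17:27] width=10 -> value=726 (bin 1011010110); offset now 27 = byte 3 bit 3; 13 bits remain

Answer: value=2 offset=3
value=132 offset=14
value=3 offset=17
value=726 offset=27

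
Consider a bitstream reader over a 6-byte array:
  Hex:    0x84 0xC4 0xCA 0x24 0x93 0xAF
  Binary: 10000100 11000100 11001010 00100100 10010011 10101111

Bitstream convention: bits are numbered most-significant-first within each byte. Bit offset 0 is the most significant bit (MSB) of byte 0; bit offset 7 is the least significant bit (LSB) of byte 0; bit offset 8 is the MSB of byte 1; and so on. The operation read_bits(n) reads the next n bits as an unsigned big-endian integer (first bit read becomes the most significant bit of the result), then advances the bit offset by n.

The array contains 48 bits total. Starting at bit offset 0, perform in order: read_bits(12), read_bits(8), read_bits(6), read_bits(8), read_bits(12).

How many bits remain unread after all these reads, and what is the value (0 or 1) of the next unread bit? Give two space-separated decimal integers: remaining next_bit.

Answer: 2 1

Derivation:
Read 1: bits[0:12] width=12 -> value=2124 (bin 100001001100); offset now 12 = byte 1 bit 4; 36 bits remain
Read 2: bits[12:20] width=8 -> value=76 (bin 01001100); offset now 20 = byte 2 bit 4; 28 bits remain
Read 3: bits[20:26] width=6 -> value=40 (bin 101000); offset now 26 = byte 3 bit 2; 22 bits remain
Read 4: bits[26:34] width=8 -> value=146 (bin 10010010); offset now 34 = byte 4 bit 2; 14 bits remain
Read 5: bits[34:46] width=12 -> value=1259 (bin 010011101011); offset now 46 = byte 5 bit 6; 2 bits remain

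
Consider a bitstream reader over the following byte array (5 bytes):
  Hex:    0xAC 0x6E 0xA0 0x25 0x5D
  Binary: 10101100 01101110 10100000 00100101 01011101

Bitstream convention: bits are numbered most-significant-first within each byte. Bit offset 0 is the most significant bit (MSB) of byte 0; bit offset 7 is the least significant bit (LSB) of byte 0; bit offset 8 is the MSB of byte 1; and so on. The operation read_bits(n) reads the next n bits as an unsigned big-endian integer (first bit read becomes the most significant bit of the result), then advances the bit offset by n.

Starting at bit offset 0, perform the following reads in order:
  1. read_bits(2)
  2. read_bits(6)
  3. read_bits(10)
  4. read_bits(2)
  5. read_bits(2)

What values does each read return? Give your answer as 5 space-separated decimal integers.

Answer: 2 44 442 2 0

Derivation:
Read 1: bits[0:2] width=2 -> value=2 (bin 10); offset now 2 = byte 0 bit 2; 38 bits remain
Read 2: bits[2:8] width=6 -> value=44 (bin 101100); offset now 8 = byte 1 bit 0; 32 bits remain
Read 3: bits[8:18] width=10 -> value=442 (bin 0110111010); offset now 18 = byte 2 bit 2; 22 bits remain
Read 4: bits[18:20] width=2 -> value=2 (bin 10); offset now 20 = byte 2 bit 4; 20 bits remain
Read 5: bits[20:22] width=2 -> value=0 (bin 00); offset now 22 = byte 2 bit 6; 18 bits remain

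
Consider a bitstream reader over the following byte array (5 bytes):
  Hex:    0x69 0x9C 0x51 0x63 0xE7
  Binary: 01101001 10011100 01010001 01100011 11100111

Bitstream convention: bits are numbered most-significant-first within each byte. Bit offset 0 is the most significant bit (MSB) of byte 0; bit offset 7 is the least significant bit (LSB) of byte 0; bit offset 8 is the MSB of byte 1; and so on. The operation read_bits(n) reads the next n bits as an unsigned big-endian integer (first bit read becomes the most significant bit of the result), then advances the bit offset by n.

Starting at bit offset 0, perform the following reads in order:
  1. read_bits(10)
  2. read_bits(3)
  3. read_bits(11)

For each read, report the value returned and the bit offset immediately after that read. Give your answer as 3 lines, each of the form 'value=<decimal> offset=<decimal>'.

Read 1: bits[0:10] width=10 -> value=422 (bin 0110100110); offset now 10 = byte 1 bit 2; 30 bits remain
Read 2: bits[10:13] width=3 -> value=3 (bin 011); offset now 13 = byte 1 bit 5; 27 bits remain
Read 3: bits[13:24] width=11 -> value=1105 (bin 10001010001); offset now 24 = byte 3 bit 0; 16 bits remain

Answer: value=422 offset=10
value=3 offset=13
value=1105 offset=24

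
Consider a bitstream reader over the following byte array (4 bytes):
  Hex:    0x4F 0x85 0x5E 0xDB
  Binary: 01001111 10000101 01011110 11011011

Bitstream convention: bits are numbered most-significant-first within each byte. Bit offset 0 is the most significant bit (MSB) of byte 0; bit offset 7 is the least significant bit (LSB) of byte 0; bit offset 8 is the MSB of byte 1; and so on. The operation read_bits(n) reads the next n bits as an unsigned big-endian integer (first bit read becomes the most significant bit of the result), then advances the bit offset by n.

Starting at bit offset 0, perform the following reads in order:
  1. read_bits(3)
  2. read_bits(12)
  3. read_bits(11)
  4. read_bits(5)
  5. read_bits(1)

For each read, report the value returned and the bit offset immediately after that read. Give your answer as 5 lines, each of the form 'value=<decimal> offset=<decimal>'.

Answer: value=2 offset=3
value=1986 offset=15
value=1403 offset=26
value=13 offset=31
value=1 offset=32

Derivation:
Read 1: bits[0:3] width=3 -> value=2 (bin 010); offset now 3 = byte 0 bit 3; 29 bits remain
Read 2: bits[3:15] width=12 -> value=1986 (bin 011111000010); offset now 15 = byte 1 bit 7; 17 bits remain
Read 3: bits[15:26] width=11 -> value=1403 (bin 10101111011); offset now 26 = byte 3 bit 2; 6 bits remain
Read 4: bits[26:31] width=5 -> value=13 (bin 01101); offset now 31 = byte 3 bit 7; 1 bits remain
Read 5: bits[31:32] width=1 -> value=1 (bin 1); offset now 32 = byte 4 bit 0; 0 bits remain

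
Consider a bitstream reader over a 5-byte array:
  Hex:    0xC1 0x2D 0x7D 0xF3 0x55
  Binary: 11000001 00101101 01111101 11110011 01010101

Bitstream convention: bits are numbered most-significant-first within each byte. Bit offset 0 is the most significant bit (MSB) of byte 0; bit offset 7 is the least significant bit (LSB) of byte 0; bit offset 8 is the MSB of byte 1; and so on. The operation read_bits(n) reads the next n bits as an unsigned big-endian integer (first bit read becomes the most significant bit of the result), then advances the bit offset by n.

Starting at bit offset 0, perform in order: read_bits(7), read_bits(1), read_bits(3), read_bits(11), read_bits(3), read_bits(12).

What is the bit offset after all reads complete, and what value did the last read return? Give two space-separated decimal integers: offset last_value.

Read 1: bits[0:7] width=7 -> value=96 (bin 1100000); offset now 7 = byte 0 bit 7; 33 bits remain
Read 2: bits[7:8] width=1 -> value=1 (bin 1); offset now 8 = byte 1 bit 0; 32 bits remain
Read 3: bits[8:11] width=3 -> value=1 (bin 001); offset now 11 = byte 1 bit 3; 29 bits remain
Read 4: bits[11:22] width=11 -> value=863 (bin 01101011111); offset now 22 = byte 2 bit 6; 18 bits remain
Read 5: bits[22:25] width=3 -> value=3 (bin 011); offset now 25 = byte 3 bit 1; 15 bits remain
Read 6: bits[25:37] width=12 -> value=3690 (bin 111001101010); offset now 37 = byte 4 bit 5; 3 bits remain

Answer: 37 3690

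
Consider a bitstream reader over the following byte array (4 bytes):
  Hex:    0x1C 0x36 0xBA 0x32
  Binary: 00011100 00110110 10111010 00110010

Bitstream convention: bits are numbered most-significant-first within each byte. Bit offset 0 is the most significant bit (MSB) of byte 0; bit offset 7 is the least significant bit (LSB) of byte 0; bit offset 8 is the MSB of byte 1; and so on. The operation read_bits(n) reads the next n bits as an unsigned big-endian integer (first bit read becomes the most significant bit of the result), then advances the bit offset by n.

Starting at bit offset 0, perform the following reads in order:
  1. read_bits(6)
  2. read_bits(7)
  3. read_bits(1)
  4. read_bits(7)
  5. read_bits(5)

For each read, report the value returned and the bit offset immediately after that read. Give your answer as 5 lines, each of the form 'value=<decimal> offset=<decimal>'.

Read 1: bits[0:6] width=6 -> value=7 (bin 000111); offset now 6 = byte 0 bit 6; 26 bits remain
Read 2: bits[6:13] width=7 -> value=6 (bin 0000110); offset now 13 = byte 1 bit 5; 19 bits remain
Read 3: bits[13:14] width=1 -> value=1 (bin 1); offset now 14 = byte 1 bit 6; 18 bits remain
Read 4: bits[14:21] width=7 -> value=87 (bin 1010111); offset now 21 = byte 2 bit 5; 11 bits remain
Read 5: bits[21:26] width=5 -> value=8 (bin 01000); offset now 26 = byte 3 bit 2; 6 bits remain

Answer: value=7 offset=6
value=6 offset=13
value=1 offset=14
value=87 offset=21
value=8 offset=26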